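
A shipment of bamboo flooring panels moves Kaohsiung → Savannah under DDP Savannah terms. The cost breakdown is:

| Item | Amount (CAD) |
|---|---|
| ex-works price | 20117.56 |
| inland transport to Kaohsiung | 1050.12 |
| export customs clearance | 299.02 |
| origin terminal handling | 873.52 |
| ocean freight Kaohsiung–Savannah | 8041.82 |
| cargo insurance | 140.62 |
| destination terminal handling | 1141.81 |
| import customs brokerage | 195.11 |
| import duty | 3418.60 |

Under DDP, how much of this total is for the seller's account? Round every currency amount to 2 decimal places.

DDP: the seller bears all costs including import duty.
Seller's account: goods 20117.56 + inland to port 1050.12 + export clearance 299.02 + origin terminal 873.52 + freight 8041.82 + insurance 140.62 + destination terminal 1141.81 + brokerage 195.11 + duty 3418.60 = 35278.18
Buyer's account: 0.00

Seller's account: CAD 35278.18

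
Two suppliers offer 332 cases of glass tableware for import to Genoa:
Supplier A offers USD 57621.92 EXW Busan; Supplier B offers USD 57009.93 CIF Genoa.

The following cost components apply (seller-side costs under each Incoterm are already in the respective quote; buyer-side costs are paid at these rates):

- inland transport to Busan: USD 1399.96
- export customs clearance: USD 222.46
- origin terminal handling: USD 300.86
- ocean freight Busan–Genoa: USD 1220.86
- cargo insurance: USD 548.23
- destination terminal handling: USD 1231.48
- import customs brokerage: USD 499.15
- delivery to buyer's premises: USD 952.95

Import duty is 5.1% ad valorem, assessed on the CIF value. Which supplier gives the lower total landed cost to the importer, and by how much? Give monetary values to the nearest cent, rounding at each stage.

Supplier A (EXW):
CIF value = EXW price + inland to port + export clearance + origin terminal + freight + insurance = 57621.92 + 1399.96 + 222.46 + 300.86 + 1220.86 + 548.23 = 61314.29
Import duty = 61314.29 × 5.1% = 3127.03
Buyer bears (A): 1399.96 + 222.46 + 300.86 + 1220.86 + 548.23 + 1231.48 + 499.15 + 952.95 = 6375.95
Landed cost (A) = invoice 57621.92 + 6375.95 + duty 3127.03 = 67124.90
Supplier B (CIF):
The CIF price already equals the CIF value: 57009.93
Import duty = 57009.93 × 5.1% = 2907.51
Buyer bears (B): 1231.48 + 499.15 + 952.95 = 2683.58
Landed cost (B) = invoice 57009.93 + 2683.58 + duty 2907.51 = 62601.02
Difference = |67124.90 − 62601.02| = 4523.88

Supplier B is cheaper by USD 4523.88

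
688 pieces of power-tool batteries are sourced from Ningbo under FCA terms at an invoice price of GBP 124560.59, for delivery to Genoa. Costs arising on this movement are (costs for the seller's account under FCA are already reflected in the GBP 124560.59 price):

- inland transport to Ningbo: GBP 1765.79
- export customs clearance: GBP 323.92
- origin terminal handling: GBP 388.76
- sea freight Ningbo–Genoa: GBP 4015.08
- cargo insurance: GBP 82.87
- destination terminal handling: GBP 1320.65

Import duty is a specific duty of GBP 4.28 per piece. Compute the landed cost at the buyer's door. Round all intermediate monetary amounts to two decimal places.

Total landed cost: GBP 133312.59

FCA: the seller delivers export-cleared goods to the carrier; the buyer bears costs from that point.
Already in the invoice (seller's account under FCA): inland to port, export clearance — exclude.
CIF value = FCA price + origin terminal + freight + insurance = 124560.59 + 388.76 + 4015.08 + 82.87 = 129047.30
Import duty = 688 × 4.28 = 2944.64
Buyer bears: origin terminal 388.76 + freight 4015.08 + insurance 82.87 + destination terminal 1320.65 + duty 2944.64 = 8752.00
Landed cost = invoice 124560.59 + 8752.00 = 133312.59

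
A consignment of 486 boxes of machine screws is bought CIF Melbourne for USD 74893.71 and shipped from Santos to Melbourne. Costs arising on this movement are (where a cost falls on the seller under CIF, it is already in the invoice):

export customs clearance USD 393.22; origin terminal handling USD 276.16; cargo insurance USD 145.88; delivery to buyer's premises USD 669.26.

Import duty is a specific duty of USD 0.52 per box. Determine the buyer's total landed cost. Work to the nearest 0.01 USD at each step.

Total landed cost: USD 75815.69

CIF: the seller pays costs through ocean freight and marine insurance to the destination port.
Already in the invoice (seller's account under CIF): export clearance, origin terminal, insurance — exclude.
The CIF price already equals the CIF value: 74893.71
Import duty = 486 × 0.52 = 252.72
Buyer bears: delivery 669.26 + duty 252.72 = 921.98
Landed cost = invoice 74893.71 + 921.98 = 75815.69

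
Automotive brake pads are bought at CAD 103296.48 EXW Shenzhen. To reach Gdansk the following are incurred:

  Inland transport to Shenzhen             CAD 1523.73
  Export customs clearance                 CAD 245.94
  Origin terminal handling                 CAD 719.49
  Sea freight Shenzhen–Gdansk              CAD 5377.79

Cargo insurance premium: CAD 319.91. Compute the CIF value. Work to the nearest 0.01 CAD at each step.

CIF = EXW price + pre-shipment costs + freight + insurance
CIF = 103296.48 + 1523.73 + 245.94 + 719.49 + 5377.79 + 319.91 = 111483.34

CIF value: CAD 111483.34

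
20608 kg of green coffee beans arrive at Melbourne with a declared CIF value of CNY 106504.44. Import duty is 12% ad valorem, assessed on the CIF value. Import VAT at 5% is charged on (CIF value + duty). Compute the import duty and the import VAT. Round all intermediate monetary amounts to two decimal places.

Import duty: CNY 12780.53; import VAT: CNY 5964.25

Import duty = 106504.44 × 12% = 12780.53
VAT base = CIF + duty = 106504.44 + 12780.53 = 119284.97
Import VAT = 119284.97 × 5% = 5964.25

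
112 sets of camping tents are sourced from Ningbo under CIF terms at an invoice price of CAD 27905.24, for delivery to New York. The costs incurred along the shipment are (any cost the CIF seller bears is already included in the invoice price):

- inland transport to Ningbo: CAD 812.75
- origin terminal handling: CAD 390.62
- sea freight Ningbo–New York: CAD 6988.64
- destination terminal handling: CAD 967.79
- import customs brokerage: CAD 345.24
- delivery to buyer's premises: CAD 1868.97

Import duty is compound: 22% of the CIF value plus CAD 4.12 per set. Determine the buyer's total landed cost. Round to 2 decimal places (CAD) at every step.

CIF: the seller pays costs through ocean freight and marine insurance to the destination port.
Already in the invoice (seller's account under CIF): inland to port, origin terminal, freight — exclude.
The CIF price already equals the CIF value: 27905.24
Ad valorem component: 27905.24 × 22% = 6139.15
Specific component: 112 × 4.12 = 461.44
Import duty = 6139.15 + 461.44 = 6600.59
Buyer bears: destination terminal 967.79 + brokerage 345.24 + delivery 1868.97 + duty 6600.59 = 9782.59
Landed cost = invoice 27905.24 + 9782.59 = 37687.83

Total landed cost: CAD 37687.83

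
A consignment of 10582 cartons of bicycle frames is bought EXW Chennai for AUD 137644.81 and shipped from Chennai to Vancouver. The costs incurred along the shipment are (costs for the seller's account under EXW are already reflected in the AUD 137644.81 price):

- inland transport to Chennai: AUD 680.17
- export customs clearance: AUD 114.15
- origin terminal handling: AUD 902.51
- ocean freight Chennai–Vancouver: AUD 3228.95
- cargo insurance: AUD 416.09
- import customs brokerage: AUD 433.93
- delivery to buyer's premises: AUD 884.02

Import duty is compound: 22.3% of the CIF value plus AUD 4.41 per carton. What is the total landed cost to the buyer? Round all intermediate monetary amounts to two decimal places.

Total landed cost: AUD 222857.28

EXW: the seller makes goods available at their premises; the buyer bears all onward costs.
CIF value = EXW price + inland to port + export clearance + origin terminal + freight + insurance = 137644.81 + 680.17 + 114.15 + 902.51 + 3228.95 + 416.09 = 142986.68
Ad valorem component: 142986.68 × 22.3% = 31886.03
Specific component: 10582 × 4.41 = 46666.62
Import duty = 31886.03 + 46666.62 = 78552.65
Buyer bears: inland to port 680.17 + export clearance 114.15 + origin terminal 902.51 + freight 3228.95 + insurance 416.09 + brokerage 433.93 + delivery 884.02 + duty 78552.65 = 85212.47
Landed cost = invoice 137644.81 + 85212.47 = 222857.28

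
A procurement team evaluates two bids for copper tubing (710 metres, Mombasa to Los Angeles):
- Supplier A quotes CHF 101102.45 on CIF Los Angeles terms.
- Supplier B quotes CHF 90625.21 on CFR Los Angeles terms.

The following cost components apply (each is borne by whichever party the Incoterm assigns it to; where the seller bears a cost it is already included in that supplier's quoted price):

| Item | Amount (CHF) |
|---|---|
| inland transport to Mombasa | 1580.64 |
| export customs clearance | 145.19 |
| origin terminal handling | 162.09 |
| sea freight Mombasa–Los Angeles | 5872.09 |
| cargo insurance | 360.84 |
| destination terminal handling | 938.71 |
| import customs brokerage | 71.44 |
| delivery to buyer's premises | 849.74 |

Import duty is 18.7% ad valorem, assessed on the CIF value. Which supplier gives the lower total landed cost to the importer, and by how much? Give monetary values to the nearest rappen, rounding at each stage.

Supplier A (CIF):
The CIF price already equals the CIF value: 101102.45
Import duty = 101102.45 × 18.7% = 18906.16
Buyer bears (A): 938.71 + 71.44 + 849.74 = 1859.89
Landed cost (A) = invoice 101102.45 + 1859.89 + duty 18906.16 = 121868.50
Supplier B (CFR):
CIF value = CFR price + insurance = 90625.21 + 360.84 = 90986.05
Import duty = 90986.05 × 18.7% = 17014.39
Buyer bears (B): 360.84 + 938.71 + 71.44 + 849.74 = 2220.73
Landed cost (B) = invoice 90625.21 + 2220.73 + duty 17014.39 = 109860.33
Difference = |121868.50 − 109860.33| = 12008.17

Supplier B is cheaper by CHF 12008.17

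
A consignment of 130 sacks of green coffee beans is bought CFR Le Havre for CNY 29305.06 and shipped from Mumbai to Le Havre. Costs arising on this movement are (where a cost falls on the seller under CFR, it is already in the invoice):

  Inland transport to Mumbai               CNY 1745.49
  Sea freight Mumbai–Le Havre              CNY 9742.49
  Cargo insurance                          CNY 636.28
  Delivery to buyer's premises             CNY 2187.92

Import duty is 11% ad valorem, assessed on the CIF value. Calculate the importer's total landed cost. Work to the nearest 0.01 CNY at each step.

CFR: the seller pays costs through ocean freight to the destination port, but not insurance.
Already in the invoice (seller's account under CFR): inland to port, freight — exclude.
CIF value = CFR price + insurance = 29305.06 + 636.28 = 29941.34
Import duty = 29941.34 × 11% = 3293.55
Buyer bears: insurance 636.28 + delivery 2187.92 + duty 3293.55 = 6117.75
Landed cost = invoice 29305.06 + 6117.75 = 35422.81

Total landed cost: CNY 35422.81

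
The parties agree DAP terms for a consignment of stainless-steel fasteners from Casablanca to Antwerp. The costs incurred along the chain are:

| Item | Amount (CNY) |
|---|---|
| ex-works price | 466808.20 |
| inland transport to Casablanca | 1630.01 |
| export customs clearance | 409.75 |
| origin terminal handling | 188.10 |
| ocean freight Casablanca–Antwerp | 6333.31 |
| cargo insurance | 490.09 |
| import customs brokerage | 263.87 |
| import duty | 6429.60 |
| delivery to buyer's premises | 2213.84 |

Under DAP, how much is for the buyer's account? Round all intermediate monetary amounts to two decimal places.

DAP: the seller bears all costs to the named destination except import duty and clearance.
Seller's account: goods 466808.20 + inland to port 1630.01 + export clearance 409.75 + origin terminal 188.10 + freight 6333.31 + insurance 490.09 + delivery 2213.84 = 478073.30
Buyer's account: brokerage 263.87 + duty 6429.60 = 6693.47

Buyer's account: CNY 6693.47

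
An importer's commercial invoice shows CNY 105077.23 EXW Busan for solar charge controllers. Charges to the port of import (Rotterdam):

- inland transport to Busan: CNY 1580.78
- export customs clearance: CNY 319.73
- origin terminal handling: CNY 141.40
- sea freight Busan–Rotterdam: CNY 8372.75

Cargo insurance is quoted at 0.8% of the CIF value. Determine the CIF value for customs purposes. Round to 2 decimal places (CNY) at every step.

CIF value: CNY 116423.28

Let C be the CIF value. C = EXW price + pre-shipment costs + freight + 0.8% × C
C − 0.8% × C = 105077.23 + 1580.78 + 319.73 + 141.40 + 8372.75
0.992 × C = 115491.89
C = 115491.89 / 0.992 = 116423.28
Insurance premium = 0.8% × 116423.28 = 931.39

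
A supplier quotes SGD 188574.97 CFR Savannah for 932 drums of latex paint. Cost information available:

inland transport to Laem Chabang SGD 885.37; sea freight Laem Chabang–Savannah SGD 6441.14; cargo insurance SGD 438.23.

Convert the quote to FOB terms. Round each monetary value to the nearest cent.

FOB price: SGD 182133.83

Not relevant to the conversion: inland to port — on the seller under both CFR and FOB; already in the CFR price and stays in the FOB price. insurance — on the buyer under both terms; not part of either seller's price.
From CFR to FOB, the seller no longer bears: freight.
FOB price = 188574.97 − 6441.14 = 182133.83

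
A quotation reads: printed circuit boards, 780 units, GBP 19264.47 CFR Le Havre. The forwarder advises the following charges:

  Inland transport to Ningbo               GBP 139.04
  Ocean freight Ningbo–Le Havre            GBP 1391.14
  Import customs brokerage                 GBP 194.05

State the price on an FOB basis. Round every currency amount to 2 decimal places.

FOB price: GBP 17873.33

Not relevant to the conversion: inland to port — on the seller under both CFR and FOB; already in the CFR price and stays in the FOB price. brokerage — on the buyer under both terms; not part of either seller's price.
From CFR to FOB, the seller no longer bears: freight.
FOB price = 19264.47 − 1391.14 = 17873.33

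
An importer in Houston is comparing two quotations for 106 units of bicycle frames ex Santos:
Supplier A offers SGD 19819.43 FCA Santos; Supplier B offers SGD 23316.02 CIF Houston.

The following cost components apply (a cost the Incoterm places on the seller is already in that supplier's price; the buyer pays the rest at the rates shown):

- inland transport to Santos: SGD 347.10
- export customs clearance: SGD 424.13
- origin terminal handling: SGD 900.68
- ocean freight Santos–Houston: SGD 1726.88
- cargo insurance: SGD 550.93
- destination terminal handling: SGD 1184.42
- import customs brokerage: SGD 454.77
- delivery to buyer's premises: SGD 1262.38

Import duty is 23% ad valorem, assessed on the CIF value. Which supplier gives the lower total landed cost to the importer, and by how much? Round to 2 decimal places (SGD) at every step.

Supplier A (FCA):
CIF value = FCA price + origin terminal + freight + insurance = 19819.43 + 900.68 + 1726.88 + 550.93 = 22997.92
Import duty = 22997.92 × 23% = 5289.52
Buyer bears (A): 900.68 + 1726.88 + 550.93 + 1184.42 + 454.77 + 1262.38 = 6080.06
Landed cost (A) = invoice 19819.43 + 6080.06 + duty 5289.52 = 31189.01
Supplier B (CIF):
The CIF price already equals the CIF value: 23316.02
Import duty = 23316.02 × 23% = 5362.68
Buyer bears (B): 1184.42 + 454.77 + 1262.38 = 2901.57
Landed cost (B) = invoice 23316.02 + 2901.57 + duty 5362.68 = 31580.27
Difference = |31189.01 − 31580.27| = 391.26

Supplier A is cheaper by SGD 391.26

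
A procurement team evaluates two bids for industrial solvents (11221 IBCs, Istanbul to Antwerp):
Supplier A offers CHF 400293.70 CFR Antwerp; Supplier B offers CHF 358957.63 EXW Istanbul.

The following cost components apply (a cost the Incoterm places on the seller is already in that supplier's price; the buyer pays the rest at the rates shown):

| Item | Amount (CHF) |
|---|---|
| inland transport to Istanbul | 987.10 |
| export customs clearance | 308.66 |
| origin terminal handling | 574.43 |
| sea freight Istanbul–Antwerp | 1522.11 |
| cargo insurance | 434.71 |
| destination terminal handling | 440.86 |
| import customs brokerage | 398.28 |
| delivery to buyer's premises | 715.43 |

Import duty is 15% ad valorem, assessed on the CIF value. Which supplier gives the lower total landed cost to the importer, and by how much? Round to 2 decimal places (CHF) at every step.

Supplier A (CFR):
CIF value = CFR price + insurance = 400293.70 + 434.71 = 400728.41
Import duty = 400728.41 × 15% = 60109.26
Buyer bears (A): 434.71 + 440.86 + 398.28 + 715.43 = 1989.28
Landed cost (A) = invoice 400293.70 + 1989.28 + duty 60109.26 = 462392.24
Supplier B (EXW):
CIF value = EXW price + inland to port + export clearance + origin terminal + freight + insurance = 358957.63 + 987.10 + 308.66 + 574.43 + 1522.11 + 434.71 = 362784.64
Import duty = 362784.64 × 15% = 54417.70
Buyer bears (B): 987.10 + 308.66 + 574.43 + 1522.11 + 434.71 + 440.86 + 398.28 + 715.43 = 5381.58
Landed cost (B) = invoice 358957.63 + 5381.58 + duty 54417.70 = 418756.91
Difference = |462392.24 − 418756.91| = 43635.33

Supplier B is cheaper by CHF 43635.33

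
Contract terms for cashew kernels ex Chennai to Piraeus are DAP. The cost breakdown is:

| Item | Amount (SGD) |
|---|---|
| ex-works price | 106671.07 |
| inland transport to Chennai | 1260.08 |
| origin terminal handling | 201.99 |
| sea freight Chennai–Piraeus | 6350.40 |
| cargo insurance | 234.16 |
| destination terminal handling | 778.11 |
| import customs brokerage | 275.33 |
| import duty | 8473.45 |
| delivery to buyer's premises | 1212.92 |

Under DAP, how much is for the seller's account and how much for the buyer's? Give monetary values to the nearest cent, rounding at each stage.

DAP: the seller bears all costs to the named destination except import duty and clearance.
Seller's account: goods 106671.07 + inland to port 1260.08 + origin terminal 201.99 + freight 6350.40 + insurance 234.16 + destination terminal 778.11 + delivery 1212.92 = 116708.73
Buyer's account: brokerage 275.33 + duty 8473.45 = 8748.78

Seller: SGD 116708.73; buyer: SGD 8748.78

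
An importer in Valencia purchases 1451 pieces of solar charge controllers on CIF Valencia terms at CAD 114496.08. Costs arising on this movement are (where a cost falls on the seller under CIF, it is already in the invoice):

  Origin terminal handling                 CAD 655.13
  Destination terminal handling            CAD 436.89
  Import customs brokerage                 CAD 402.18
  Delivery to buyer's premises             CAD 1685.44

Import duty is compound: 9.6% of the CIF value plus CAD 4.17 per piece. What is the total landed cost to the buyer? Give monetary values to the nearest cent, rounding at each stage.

CIF: the seller pays costs through ocean freight and marine insurance to the destination port.
Already in the invoice (seller's account under CIF): origin terminal — exclude.
The CIF price already equals the CIF value: 114496.08
Ad valorem component: 114496.08 × 9.6% = 10991.62
Specific component: 1451 × 4.17 = 6050.67
Import duty = 10991.62 + 6050.67 = 17042.29
Buyer bears: destination terminal 436.89 + brokerage 402.18 + delivery 1685.44 + duty 17042.29 = 19566.80
Landed cost = invoice 114496.08 + 19566.80 = 134062.88

Total landed cost: CAD 134062.88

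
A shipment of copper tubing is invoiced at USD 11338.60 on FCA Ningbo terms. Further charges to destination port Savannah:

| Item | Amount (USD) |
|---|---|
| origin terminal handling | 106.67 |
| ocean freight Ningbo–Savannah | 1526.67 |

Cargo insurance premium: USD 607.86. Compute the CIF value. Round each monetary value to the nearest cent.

CIF = FCA price + pre-shipment costs + freight + insurance
CIF = 11338.60 + 106.67 + 1526.67 + 607.86 = 13579.80

CIF value: USD 13579.80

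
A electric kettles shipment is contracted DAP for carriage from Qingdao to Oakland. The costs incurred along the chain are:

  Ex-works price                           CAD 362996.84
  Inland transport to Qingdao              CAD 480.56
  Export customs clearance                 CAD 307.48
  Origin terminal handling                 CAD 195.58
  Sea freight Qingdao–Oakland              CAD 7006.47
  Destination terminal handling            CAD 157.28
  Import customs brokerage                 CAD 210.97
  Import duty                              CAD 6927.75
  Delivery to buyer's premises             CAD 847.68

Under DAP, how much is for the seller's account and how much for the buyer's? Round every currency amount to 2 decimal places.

DAP: the seller bears all costs to the named destination except import duty and clearance.
Seller's account: goods 362996.84 + inland to port 480.56 + export clearance 307.48 + origin terminal 195.58 + freight 7006.47 + destination terminal 157.28 + delivery 847.68 = 371991.89
Buyer's account: brokerage 210.97 + duty 6927.75 = 7138.72

Seller: CAD 371991.89; buyer: CAD 7138.72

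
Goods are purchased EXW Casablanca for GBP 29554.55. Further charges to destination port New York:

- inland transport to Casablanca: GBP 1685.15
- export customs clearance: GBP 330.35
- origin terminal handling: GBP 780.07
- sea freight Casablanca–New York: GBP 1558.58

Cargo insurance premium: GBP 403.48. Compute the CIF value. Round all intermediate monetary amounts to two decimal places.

CIF value: GBP 34312.18

CIF = EXW price + pre-shipment costs + freight + insurance
CIF = 29554.55 + 1685.15 + 330.35 + 780.07 + 1558.58 + 403.48 = 34312.18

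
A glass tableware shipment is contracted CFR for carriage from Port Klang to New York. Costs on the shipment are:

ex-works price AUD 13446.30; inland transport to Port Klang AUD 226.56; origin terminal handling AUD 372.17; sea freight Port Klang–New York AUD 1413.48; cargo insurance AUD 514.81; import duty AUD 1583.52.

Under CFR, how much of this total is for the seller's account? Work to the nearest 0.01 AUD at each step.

Seller's account: AUD 15458.51

CFR: the seller pays costs through ocean freight to the destination port, but not insurance.
Seller's account: goods 13446.30 + inland to port 226.56 + origin terminal 372.17 + freight 1413.48 = 15458.51
Buyer's account: insurance 514.81 + duty 1583.52 = 2098.33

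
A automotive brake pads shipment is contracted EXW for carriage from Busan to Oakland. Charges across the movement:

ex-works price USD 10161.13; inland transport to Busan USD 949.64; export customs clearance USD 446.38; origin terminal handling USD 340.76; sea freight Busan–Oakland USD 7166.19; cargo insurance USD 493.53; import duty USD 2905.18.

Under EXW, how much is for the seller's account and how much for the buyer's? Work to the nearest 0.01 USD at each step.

EXW: the seller makes goods available at their premises; the buyer bears all onward costs.
Seller's account: goods 10161.13 = 10161.13
Buyer's account: inland to port 949.64 + export clearance 446.38 + origin terminal 340.76 + freight 7166.19 + insurance 493.53 + duty 2905.18 = 12301.68

Seller: USD 10161.13; buyer: USD 12301.68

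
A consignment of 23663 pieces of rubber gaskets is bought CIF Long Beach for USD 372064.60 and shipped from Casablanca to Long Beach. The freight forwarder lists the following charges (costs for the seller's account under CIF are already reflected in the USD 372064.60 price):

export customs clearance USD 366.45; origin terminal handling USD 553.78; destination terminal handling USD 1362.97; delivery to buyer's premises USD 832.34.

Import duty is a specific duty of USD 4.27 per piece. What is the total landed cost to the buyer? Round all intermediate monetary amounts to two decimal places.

CIF: the seller pays costs through ocean freight and marine insurance to the destination port.
Already in the invoice (seller's account under CIF): export clearance, origin terminal — exclude.
The CIF price already equals the CIF value: 372064.60
Import duty = 23663 × 4.27 = 101041.01
Buyer bears: destination terminal 1362.97 + delivery 832.34 + duty 101041.01 = 103236.32
Landed cost = invoice 372064.60 + 103236.32 = 475300.92

Total landed cost: USD 475300.92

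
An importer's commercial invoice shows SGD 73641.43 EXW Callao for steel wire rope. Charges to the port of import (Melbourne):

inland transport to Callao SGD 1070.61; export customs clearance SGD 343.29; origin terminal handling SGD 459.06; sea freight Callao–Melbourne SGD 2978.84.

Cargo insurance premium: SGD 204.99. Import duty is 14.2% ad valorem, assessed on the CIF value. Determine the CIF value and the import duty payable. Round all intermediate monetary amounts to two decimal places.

CIF = EXW price + pre-shipment costs + freight + insurance
CIF = 73641.43 + 1070.61 + 343.29 + 459.06 + 2978.84 + 204.99 = 78698.22
Import duty = 78698.22 × 14.2% = 11175.15

CIF value: SGD 78698.22; import duty: SGD 11175.15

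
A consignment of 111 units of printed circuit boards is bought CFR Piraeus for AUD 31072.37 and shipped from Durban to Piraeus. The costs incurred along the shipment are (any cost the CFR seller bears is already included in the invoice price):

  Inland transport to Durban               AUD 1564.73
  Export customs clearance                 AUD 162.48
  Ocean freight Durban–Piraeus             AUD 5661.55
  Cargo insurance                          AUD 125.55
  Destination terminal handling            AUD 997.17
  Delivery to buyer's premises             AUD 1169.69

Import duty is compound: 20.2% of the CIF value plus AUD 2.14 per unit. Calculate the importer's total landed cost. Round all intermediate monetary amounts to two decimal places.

CFR: the seller pays costs through ocean freight to the destination port, but not insurance.
Already in the invoice (seller's account under CFR): inland to port, export clearance, freight — exclude.
CIF value = CFR price + insurance = 31072.37 + 125.55 = 31197.92
Ad valorem component: 31197.92 × 20.2% = 6301.98
Specific component: 111 × 2.14 = 237.54
Import duty = 6301.98 + 237.54 = 6539.52
Buyer bears: insurance 125.55 + destination terminal 997.17 + delivery 1169.69 + duty 6539.52 = 8831.93
Landed cost = invoice 31072.37 + 8831.93 = 39904.30

Total landed cost: AUD 39904.30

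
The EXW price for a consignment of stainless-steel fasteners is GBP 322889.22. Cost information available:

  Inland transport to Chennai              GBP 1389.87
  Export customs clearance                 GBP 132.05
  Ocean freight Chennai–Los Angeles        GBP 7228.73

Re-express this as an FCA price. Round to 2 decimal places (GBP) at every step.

Not relevant to the conversion: freight — on the buyer under both terms; not part of either seller's price.
From EXW to FCA, the seller additionally bears: inland to port, export clearance.
FCA price = 322889.22 + 1389.87 + 132.05 = 324411.14

FCA price: GBP 324411.14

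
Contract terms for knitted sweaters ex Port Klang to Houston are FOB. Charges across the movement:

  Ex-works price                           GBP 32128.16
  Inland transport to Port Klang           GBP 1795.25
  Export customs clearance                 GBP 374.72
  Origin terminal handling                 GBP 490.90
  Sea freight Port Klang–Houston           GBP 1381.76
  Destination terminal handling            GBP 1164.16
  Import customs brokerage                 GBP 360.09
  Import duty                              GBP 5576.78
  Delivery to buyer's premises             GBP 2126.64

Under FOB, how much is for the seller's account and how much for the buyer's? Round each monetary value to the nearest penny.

FOB: the seller bears costs until goods are on board at the origin port; the buyer bears freight, insurance and all costs thereafter.
Seller's account: goods 32128.16 + inland to port 1795.25 + export clearance 374.72 + origin terminal 490.90 = 34789.03
Buyer's account: freight 1381.76 + destination terminal 1164.16 + brokerage 360.09 + duty 5576.78 + delivery 2126.64 = 10609.43

Seller: GBP 34789.03; buyer: GBP 10609.43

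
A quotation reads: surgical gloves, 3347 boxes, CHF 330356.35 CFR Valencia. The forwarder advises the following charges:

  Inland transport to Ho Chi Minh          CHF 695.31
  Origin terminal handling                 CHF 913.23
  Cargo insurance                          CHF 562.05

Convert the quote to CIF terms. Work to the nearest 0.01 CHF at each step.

CIF price: CHF 330918.40

Not relevant to the conversion: inland to port, origin terminal — on the seller under both CFR and CIF; already in the CFR price and stays in the CIF price.
From CFR to CIF, the seller additionally bears: insurance.
CIF price = 330356.35 + 562.05 = 330918.40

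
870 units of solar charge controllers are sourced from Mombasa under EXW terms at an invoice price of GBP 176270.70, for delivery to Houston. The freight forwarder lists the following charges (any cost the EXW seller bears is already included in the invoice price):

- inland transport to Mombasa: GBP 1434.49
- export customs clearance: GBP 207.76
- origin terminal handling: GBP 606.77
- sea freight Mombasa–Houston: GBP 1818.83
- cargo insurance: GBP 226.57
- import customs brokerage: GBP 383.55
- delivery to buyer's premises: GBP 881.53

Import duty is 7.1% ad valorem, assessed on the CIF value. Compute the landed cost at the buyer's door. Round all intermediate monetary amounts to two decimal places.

EXW: the seller makes goods available at their premises; the buyer bears all onward costs.
CIF value = EXW price + inland to port + export clearance + origin terminal + freight + insurance = 176270.70 + 1434.49 + 207.76 + 606.77 + 1818.83 + 226.57 = 180565.12
Import duty = 180565.12 × 7.1% = 12820.12
Buyer bears: inland to port 1434.49 + export clearance 207.76 + origin terminal 606.77 + freight 1818.83 + insurance 226.57 + brokerage 383.55 + delivery 881.53 + duty 12820.12 = 18379.62
Landed cost = invoice 176270.70 + 18379.62 = 194650.32

Total landed cost: GBP 194650.32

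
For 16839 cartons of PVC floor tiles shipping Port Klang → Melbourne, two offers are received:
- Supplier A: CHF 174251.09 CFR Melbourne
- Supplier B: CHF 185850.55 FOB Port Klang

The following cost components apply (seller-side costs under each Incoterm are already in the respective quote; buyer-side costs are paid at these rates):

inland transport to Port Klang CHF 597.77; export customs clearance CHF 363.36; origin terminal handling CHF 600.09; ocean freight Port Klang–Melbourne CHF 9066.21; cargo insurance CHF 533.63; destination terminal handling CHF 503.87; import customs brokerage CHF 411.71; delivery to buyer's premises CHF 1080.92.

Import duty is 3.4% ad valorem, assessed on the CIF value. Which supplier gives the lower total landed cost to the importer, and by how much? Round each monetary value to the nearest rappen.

Supplier A is cheaper by CHF 21368.30

Supplier A (CFR):
CIF value = CFR price + insurance = 174251.09 + 533.63 = 174784.72
Import duty = 174784.72 × 3.4% = 5942.68
Buyer bears (A): 533.63 + 503.87 + 411.71 + 1080.92 = 2530.13
Landed cost (A) = invoice 174251.09 + 2530.13 + duty 5942.68 = 182723.90
Supplier B (FOB):
CIF value = FOB price + freight + insurance = 185850.55 + 9066.21 + 533.63 = 195450.39
Import duty = 195450.39 × 3.4% = 6645.31
Buyer bears (B): 9066.21 + 533.63 + 503.87 + 411.71 + 1080.92 = 11596.34
Landed cost (B) = invoice 185850.55 + 11596.34 + duty 6645.31 = 204092.20
Difference = |182723.90 − 204092.20| = 21368.30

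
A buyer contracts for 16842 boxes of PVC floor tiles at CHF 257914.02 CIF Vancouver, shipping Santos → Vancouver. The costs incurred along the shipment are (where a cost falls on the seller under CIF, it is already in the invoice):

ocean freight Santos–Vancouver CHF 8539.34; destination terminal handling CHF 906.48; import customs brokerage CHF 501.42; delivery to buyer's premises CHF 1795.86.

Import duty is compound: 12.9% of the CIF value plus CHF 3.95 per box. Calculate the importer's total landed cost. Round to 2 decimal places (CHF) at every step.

Total landed cost: CHF 360914.59

CIF: the seller pays costs through ocean freight and marine insurance to the destination port.
Already in the invoice (seller's account under CIF): freight — exclude.
The CIF price already equals the CIF value: 257914.02
Ad valorem component: 257914.02 × 12.9% = 33270.91
Specific component: 16842 × 3.95 = 66525.90
Import duty = 33270.91 + 66525.90 = 99796.81
Buyer bears: destination terminal 906.48 + brokerage 501.42 + delivery 1795.86 + duty 99796.81 = 103000.57
Landed cost = invoice 257914.02 + 103000.57 = 360914.59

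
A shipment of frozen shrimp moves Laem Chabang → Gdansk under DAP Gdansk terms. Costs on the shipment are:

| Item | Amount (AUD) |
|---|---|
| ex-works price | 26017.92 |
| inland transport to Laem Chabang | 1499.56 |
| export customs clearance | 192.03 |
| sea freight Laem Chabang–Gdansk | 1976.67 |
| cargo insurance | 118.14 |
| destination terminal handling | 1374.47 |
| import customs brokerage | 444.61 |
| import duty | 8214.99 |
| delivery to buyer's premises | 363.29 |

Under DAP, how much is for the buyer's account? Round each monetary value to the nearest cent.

DAP: the seller bears all costs to the named destination except import duty and clearance.
Seller's account: goods 26017.92 + inland to port 1499.56 + export clearance 192.03 + freight 1976.67 + insurance 118.14 + destination terminal 1374.47 + delivery 363.29 = 31542.08
Buyer's account: brokerage 444.61 + duty 8214.99 = 8659.60

Buyer's account: AUD 8659.60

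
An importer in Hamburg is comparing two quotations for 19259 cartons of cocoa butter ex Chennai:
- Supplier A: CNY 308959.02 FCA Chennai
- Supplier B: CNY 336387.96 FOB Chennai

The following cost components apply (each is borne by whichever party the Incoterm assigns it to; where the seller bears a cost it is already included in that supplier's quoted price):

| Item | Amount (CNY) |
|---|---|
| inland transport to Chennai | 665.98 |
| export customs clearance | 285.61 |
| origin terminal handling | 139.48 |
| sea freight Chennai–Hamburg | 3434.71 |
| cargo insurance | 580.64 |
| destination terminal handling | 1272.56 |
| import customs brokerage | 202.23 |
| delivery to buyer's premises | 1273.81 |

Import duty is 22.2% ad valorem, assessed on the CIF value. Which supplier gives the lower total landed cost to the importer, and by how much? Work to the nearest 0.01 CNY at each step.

Supplier A (FCA):
CIF value = FCA price + origin terminal + freight + insurance = 308959.02 + 139.48 + 3434.71 + 580.64 = 313113.85
Import duty = 313113.85 × 22.2% = 69511.27
Buyer bears (A): 139.48 + 3434.71 + 580.64 + 1272.56 + 202.23 + 1273.81 = 6903.43
Landed cost (A) = invoice 308959.02 + 6903.43 + duty 69511.27 = 385373.72
Supplier B (FOB):
CIF value = FOB price + freight + insurance = 336387.96 + 3434.71 + 580.64 = 340403.31
Import duty = 340403.31 × 22.2% = 75569.53
Buyer bears (B): 3434.71 + 580.64 + 1272.56 + 202.23 + 1273.81 = 6763.95
Landed cost (B) = invoice 336387.96 + 6763.95 + duty 75569.53 = 418721.44
Difference = |385373.72 − 418721.44| = 33347.72

Supplier A is cheaper by CNY 33347.72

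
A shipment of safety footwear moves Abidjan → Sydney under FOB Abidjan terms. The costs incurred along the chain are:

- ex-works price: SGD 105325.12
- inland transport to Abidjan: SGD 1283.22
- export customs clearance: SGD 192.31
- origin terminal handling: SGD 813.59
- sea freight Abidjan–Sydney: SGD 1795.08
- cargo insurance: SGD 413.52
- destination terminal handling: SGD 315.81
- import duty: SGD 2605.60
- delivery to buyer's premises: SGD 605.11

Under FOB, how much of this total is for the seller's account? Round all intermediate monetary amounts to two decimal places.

Seller's account: SGD 107614.24

FOB: the seller bears costs until goods are on board at the origin port; the buyer bears freight, insurance and all costs thereafter.
Seller's account: goods 105325.12 + inland to port 1283.22 + export clearance 192.31 + origin terminal 813.59 = 107614.24
Buyer's account: freight 1795.08 + insurance 413.52 + destination terminal 315.81 + duty 2605.60 + delivery 605.11 = 5735.12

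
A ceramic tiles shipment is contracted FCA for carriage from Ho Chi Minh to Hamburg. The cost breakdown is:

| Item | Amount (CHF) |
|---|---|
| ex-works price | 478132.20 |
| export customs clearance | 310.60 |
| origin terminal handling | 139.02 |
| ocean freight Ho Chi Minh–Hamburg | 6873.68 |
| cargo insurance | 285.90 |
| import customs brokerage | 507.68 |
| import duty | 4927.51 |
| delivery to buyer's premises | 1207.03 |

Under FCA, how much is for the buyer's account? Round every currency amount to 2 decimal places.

FCA: the seller delivers export-cleared goods to the carrier; the buyer bears costs from that point.
Seller's account: goods 478132.20 + export clearance 310.60 = 478442.80
Buyer's account: origin terminal 139.02 + freight 6873.68 + insurance 285.90 + brokerage 507.68 + duty 4927.51 + delivery 1207.03 = 13940.82

Buyer's account: CHF 13940.82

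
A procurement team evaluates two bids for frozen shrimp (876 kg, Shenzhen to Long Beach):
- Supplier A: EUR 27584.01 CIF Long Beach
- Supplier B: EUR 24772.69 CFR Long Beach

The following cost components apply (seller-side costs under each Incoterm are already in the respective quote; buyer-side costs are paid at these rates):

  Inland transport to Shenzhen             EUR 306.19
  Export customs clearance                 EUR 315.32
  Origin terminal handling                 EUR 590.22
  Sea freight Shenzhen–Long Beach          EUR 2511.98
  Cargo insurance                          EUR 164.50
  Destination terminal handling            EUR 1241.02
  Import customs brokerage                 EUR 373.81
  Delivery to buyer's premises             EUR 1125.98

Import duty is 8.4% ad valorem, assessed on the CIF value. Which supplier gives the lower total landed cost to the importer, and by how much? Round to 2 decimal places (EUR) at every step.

Supplier A (CIF):
The CIF price already equals the CIF value: 27584.01
Import duty = 27584.01 × 8.4% = 2317.06
Buyer bears (A): 1241.02 + 373.81 + 1125.98 = 2740.81
Landed cost (A) = invoice 27584.01 + 2740.81 + duty 2317.06 = 32641.88
Supplier B (CFR):
CIF value = CFR price + insurance = 24772.69 + 164.50 = 24937.19
Import duty = 24937.19 × 8.4% = 2094.72
Buyer bears (B): 164.50 + 1241.02 + 373.81 + 1125.98 = 2905.31
Landed cost (B) = invoice 24772.69 + 2905.31 + duty 2094.72 = 29772.72
Difference = |32641.88 − 29772.72| = 2869.16

Supplier B is cheaper by EUR 2869.16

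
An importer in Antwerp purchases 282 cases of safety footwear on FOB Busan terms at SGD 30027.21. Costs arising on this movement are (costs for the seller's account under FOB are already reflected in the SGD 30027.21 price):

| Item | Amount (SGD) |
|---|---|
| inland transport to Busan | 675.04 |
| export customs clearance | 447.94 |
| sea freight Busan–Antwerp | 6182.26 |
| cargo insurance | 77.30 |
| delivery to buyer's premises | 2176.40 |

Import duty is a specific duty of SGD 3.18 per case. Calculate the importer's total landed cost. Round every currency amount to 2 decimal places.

Total landed cost: SGD 39359.93

FOB: the seller bears costs until goods are on board at the origin port; the buyer bears freight, insurance and all costs thereafter.
Already in the invoice (seller's account under FOB): inland to port, export clearance — exclude.
CIF value = FOB price + freight + insurance = 30027.21 + 6182.26 + 77.30 = 36286.77
Import duty = 282 × 3.18 = 896.76
Buyer bears: freight 6182.26 + insurance 77.30 + delivery 2176.40 + duty 896.76 = 9332.72
Landed cost = invoice 30027.21 + 9332.72 = 39359.93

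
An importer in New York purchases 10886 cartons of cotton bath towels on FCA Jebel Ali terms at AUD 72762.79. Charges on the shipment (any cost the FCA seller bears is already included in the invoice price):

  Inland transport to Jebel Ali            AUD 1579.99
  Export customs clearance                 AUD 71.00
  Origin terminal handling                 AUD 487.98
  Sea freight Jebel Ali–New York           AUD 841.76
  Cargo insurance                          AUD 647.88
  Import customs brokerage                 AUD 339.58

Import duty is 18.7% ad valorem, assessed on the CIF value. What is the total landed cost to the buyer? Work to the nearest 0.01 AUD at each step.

FCA: the seller delivers export-cleared goods to the carrier; the buyer bears costs from that point.
Already in the invoice (seller's account under FCA): inland to port, export clearance — exclude.
CIF value = FCA price + origin terminal + freight + insurance = 72762.79 + 487.98 + 841.76 + 647.88 = 74740.41
Import duty = 74740.41 × 18.7% = 13976.46
Buyer bears: origin terminal 487.98 + freight 841.76 + insurance 647.88 + brokerage 339.58 + duty 13976.46 = 16293.66
Landed cost = invoice 72762.79 + 16293.66 = 89056.45

Total landed cost: AUD 89056.45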